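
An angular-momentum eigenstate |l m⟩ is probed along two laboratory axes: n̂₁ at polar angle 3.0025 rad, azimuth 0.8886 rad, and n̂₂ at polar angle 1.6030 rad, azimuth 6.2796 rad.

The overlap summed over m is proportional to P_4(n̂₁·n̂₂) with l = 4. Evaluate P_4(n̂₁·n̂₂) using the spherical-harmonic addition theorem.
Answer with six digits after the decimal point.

0.322885

Addition theorem: P_4(cos γ) = (4π/9) Σ_m Y*_{lm}(Ω₁) Y_{lm}(Ω₂), m = −4…4:
  m=-4: Y*=-0.00015 - 0.00007j  Y=0.44157 + 0.00633j  product -0.00007 - 0.00003j
  m=-3: Y*=0.00294 - 0.00151j  Y=-0.04024 - 0.00043j  product -0.00012 + 0.00006j
  m=-2: Y*=-0.00773 + 0.03692j  Y=-0.33174 - 0.00238j  product 0.00265 - 0.01223j
  m=-1: Y*=-0.15831 - 0.19489j  Y=0.04556 + 0.00016j  product -0.00718 - 0.00891j
  m=+0: Y*=0.76631 + 0.00000j  Y=0.31407 + 0.00000j  product 0.24068 + 0.00000j
  m=+1: Y*=0.15831 - 0.19489j  Y=-0.04556 + 0.00016j  product -0.00718 + 0.00891j
  m=+2: Y*=-0.00773 - 0.03692j  Y=-0.33174 + 0.00238j  product 0.00265 + 0.01223j
  m=+3: Y*=-0.00294 - 0.00151j  Y=0.04024 - 0.00043j  product -0.00012 - 0.00006j
  m=+4: Y*=-0.00015 + 0.00007j  Y=0.44157 - 0.00633j  product -0.00007 + 0.00003j
Total Σ_m = 0.23125 + 0.00000j. Multiply by 1.396263: 0.32288 + 0.00000j. P_4(cos γ) = 0.322885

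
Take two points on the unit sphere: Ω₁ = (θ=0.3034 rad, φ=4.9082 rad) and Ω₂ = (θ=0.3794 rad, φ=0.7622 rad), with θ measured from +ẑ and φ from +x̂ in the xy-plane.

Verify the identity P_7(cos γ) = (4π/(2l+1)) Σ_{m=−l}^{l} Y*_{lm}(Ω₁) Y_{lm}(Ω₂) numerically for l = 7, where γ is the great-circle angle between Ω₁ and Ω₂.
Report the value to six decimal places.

-0.335003

Addition theorem: P_7(cos γ) = (4π/15) Σ_m Y*_{lm}(Ω₁) Y_{lm}(Ω₂), m = −7…7:
  [-7]  conj(Y_{7,-7})(Ω₁) = -0.00010 + 0.00002j ; Y_{7,-7}(Ω₂) = 0.00028 + 0.00039j ; Δ = -0.00000 - 0.00000j
  [-6]  conj(Y_{7,-6})(Ω₁) = -0.00049 - 0.00117j ; Y_{7,-6}(Ω₂) = -0.00062 + 0.00444j ; Δ = 0.00001 - 0.00000j
  [-5]  conj(Y_{7,-5})(Ω₁) = 0.00786 - 0.00528j ; Y_{7,-5}(Ω₂) = -0.02049 + 0.01621j ; Δ = -0.00008 + 0.00024j
  [-4]  conj(Y_{7,-4})(Ω₁) = 0.03495 + 0.03480j ; Y_{7,-4}(Ω₂) = -0.10493 - 0.00977j ; Δ = -0.00333 - 0.00399j
  [-3]  conj(Y_{7,-3})(Ω₁) = -0.10057 + 0.15104j ; Y_{7,-3}(Ω₂) = -0.19368 - 0.22271j ; Δ = 0.05312 - 0.00686j
  [-2]  conj(Y_{7,-2})(Ω₁) = -0.41181 - 0.17006j ; Y_{7,-2}(Ω₂) = 0.02455 - 0.52869j ; Δ = -0.10002 + 0.21354j
  [-1]  conj(Y_{7,-1})(Ω₁) = 0.11675 - 0.58860j ; Y_{7,-1}(Ω₂) = 0.31720 - 0.30282j ; Δ = -0.14120 - 0.22206j
  [+0]  conj(Y_{7,0})(Ω₁) = 0.07476 + 0.00000j ; Y_{7,0}(Ω₂) = -0.22577 + 0.00000j ; Δ = -0.01688 + 0.00000j
  [+1]  conj(Y_{7,1})(Ω₁) = -0.11675 - 0.58860j ; Y_{7,1}(Ω₂) = -0.31720 - 0.30282j ; Δ = -0.14120 + 0.22206j
  [+2]  conj(Y_{7,2})(Ω₁) = -0.41181 + 0.17006j ; Y_{7,2}(Ω₂) = 0.02455 + 0.52869j ; Δ = -0.10002 - 0.21354j
  [+3]  conj(Y_{7,3})(Ω₁) = 0.10057 + 0.15104j ; Y_{7,3}(Ω₂) = 0.19368 - 0.22271j ; Δ = 0.05312 + 0.00686j
  [+4]  conj(Y_{7,4})(Ω₁) = 0.03495 - 0.03480j ; Y_{7,4}(Ω₂) = -0.10493 + 0.00977j ; Δ = -0.00333 + 0.00399j
  [+5]  conj(Y_{7,5})(Ω₁) = -0.00786 - 0.00528j ; Y_{7,5}(Ω₂) = 0.02049 + 0.01621j ; Δ = -0.00008 - 0.00024j
  [+6]  conj(Y_{7,6})(Ω₁) = -0.00049 + 0.00117j ; Y_{7,6}(Ω₂) = -0.00062 - 0.00444j ; Δ = 0.00001 + 0.00000j
  [+7]  conj(Y_{7,7})(Ω₁) = 0.00010 + 0.00002j ; Y_{7,7}(Ω₂) = -0.00028 + 0.00039j ; Δ = -0.00000 + 0.00000j
Σ over m = -0.39988 - 0.00000j; ×(4π/15) → -0.33500 - 0.00000j. Real part: -0.335003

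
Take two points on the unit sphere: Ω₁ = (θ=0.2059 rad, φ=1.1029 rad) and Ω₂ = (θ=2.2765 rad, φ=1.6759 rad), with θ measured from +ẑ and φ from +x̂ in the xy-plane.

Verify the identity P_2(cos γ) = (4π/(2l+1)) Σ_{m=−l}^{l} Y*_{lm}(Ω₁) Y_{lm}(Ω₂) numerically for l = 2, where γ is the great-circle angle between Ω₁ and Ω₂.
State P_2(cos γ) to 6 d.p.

-0.118812

Addition theorem: P_2(cos γ) = (4π/5) Σ_m Y*_{lm}(Ω₁) Y_{lm}(Ω₂), m = −2…2:
  term(m=-2) = 0.00149 - 0.00329j   from Y*(Ω₁)=-0.00958 + 0.01300j, Y(Ω₂)=-0.21886 + 0.04670j
  term(m=-1) = -0.04955 + 0.03197j   from Y*(Ω₁)=0.06973 + 0.13799j, Y(Ω₂)=0.04001 + 0.37927j
  term(m=+0) = 0.04884 + 0.00000j   from Y*(Ω₁)=0.59123 + 0.00000j, Y(Ω₂)=0.08261 + 0.00000j
  term(m=+1) = -0.04955 - 0.03197j   from Y*(Ω₁)=-0.06973 + 0.13799j, Y(Ω₂)=-0.04001 + 0.37927j
  term(m=+2) = 0.00149 + 0.00329j   from Y*(Ω₁)=-0.00958 - 0.01300j, Y(Ω₂)=-0.21886 - 0.04670j
Σ over m = -0.04727 + 0.00000j; ×(4π/5) → -0.11881 + 0.00000j. Real part: -0.118812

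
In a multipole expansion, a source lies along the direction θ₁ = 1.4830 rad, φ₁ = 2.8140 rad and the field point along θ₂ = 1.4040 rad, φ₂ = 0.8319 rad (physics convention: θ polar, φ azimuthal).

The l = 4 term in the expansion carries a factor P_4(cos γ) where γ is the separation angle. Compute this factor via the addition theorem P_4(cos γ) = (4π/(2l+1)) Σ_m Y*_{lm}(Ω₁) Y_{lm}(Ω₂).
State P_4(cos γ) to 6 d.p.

-0.071836

Summing Y*_{l m}(θ₁,φ₁)·Y_{l m}(θ₂,φ₂) over m ∈ [−4, 4]; prefactor 4π/(2·4+1) = 1.396263:
  m=-4: (0.112203, -0.421061) × (-0.411255, 0.077391) = (-0.013558, 0.181847)  (running Σ = (-0.013558, 0.181847))
  m=-3: (-0.060180, 0.090266) × (-0.159134, -0.119946) = (0.020404, -0.007146)  (running Σ = (0.006846, 0.174701))
  m=-2: (-0.249050, 0.191375) × (0.024382, 0.261401) = (-0.056098, -0.060436)  (running Σ = (-0.049252, 0.114265))
  m=-1: (0.115268, -0.039173) × (-0.146424, 0.160717) = (-0.010582, 0.024261)  (running Σ = (-0.059834, 0.138526))
  m=0: (0.293176, -0.000000) × (0.232694, 0.000000) = (0.068220, 0.000000)  (running Σ = (0.008386, 0.138526))
  m=1: (-0.115268, -0.039173) × (0.146424, 0.160717) = (-0.010582, -0.024261)  (running Σ = (-0.002197, 0.114265))
  m=2: (-0.249050, -0.191375) × (0.024382, -0.261401) = (-0.056098, 0.060436)  (running Σ = (-0.058294, 0.174701))
  m=3: (0.060180, 0.090266) × (0.159134, -0.119946) = (0.020404, 0.007146)  (running Σ = (-0.037891, 0.181847))
  m=4: (0.112203, 0.421061) × (-0.411255, -0.077391) = (-0.013558, -0.181847)  (running Σ = (-0.051449, -0.000000))
Accumulated sum (-0.051449, -0.000000); after 4π/(2l+1) scaling, (-0.071836, -0.000000) ⇒ P_4 = -0.071836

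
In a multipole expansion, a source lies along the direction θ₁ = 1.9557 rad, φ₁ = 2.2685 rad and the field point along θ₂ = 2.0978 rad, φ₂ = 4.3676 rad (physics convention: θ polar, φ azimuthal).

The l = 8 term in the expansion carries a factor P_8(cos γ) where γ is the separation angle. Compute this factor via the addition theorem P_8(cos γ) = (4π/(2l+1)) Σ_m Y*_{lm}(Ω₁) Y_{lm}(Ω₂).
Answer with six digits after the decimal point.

-0.074848

Term-by-term m-sum for l=8 (normalisation 4π/17 = 0.739198):
  term(m=-8) = -0.021043+0.039839i   from Y*(Ω₁)=+0.214382-0.181143i, Y(Ω₂)=-0.148883+0.060033i
  term(m=-7) = -0.089768-0.144291i   from Y*(Ω₁)=+0.448124+0.077633i, Y(Ω₂)=-0.248638-0.278915i
  term(m=-6) = +0.116584-0.003292i   from Y*(Ω₁)=+0.133574+0.229991i, Y(Ω₂)=+0.209441-0.385266i
  term(m=-5) = +0.013890-0.025421i   from Y*(Ω₁)=+0.062857-0.173856i, Y(Ω₂)=+0.154861+0.023904i
  term(m=-4) = -0.047375-0.078602i   from Y*(Ω₁)=+0.322005-0.117825i, Y(Ω₂)=-0.050980-0.262757i
  term(m=-3) = -0.008785+0.000124i   from Y*(Ω₁)=-0.024824-0.014289i, Y(Ω₂)=+0.263648-0.156762i
  term(m=-2) = -0.020359+0.036041i   from Y*(Ω₁)=-0.058541-0.330351i, Y(Ω₂)=-0.095189-0.078495i
  term(m=-1) = -0.006223-0.010662i   from Y*(Ω₁)=+0.023878-0.028482i, Y(Ω₂)=+0.112271-0.312615i
  term(m=+0) = +0.024903+0.000000i   from Y*(Ω₁)=-0.327257-0.000000i, Y(Ω₂)=-0.076096+0.000000i
  term(m=+1) = -0.006223+0.010662i   from Y*(Ω₁)=-0.023878-0.028482i, Y(Ω₂)=-0.112271-0.312615i
  term(m=+2) = -0.020359-0.036041i   from Y*(Ω₁)=-0.058541+0.330351i, Y(Ω₂)=-0.095189+0.078495i
  term(m=+3) = -0.008785-0.000124i   from Y*(Ω₁)=+0.024824-0.014289i, Y(Ω₂)=-0.263648-0.156762i
  term(m=+4) = -0.047375+0.078602i   from Y*(Ω₁)=+0.322005+0.117825i, Y(Ω₂)=-0.050980+0.262757i
  term(m=+5) = +0.013890+0.025421i   from Y*(Ω₁)=-0.062857-0.173856i, Y(Ω₂)=-0.154861+0.023904i
  term(m=+6) = +0.116584+0.003292i   from Y*(Ω₁)=+0.133574-0.229991i, Y(Ω₂)=+0.209441+0.385266i
  term(m=+7) = -0.089768+0.144291i   from Y*(Ω₁)=-0.448124+0.077633i, Y(Ω₂)=+0.248638-0.278915i
  term(m=+8) = -0.021043-0.039839i   from Y*(Ω₁)=+0.214382+0.181143i, Y(Ω₂)=-0.148883-0.060033i
Accumulated sum -0.101255+0.000000i; after 4π/(2l+1) scaling, -0.074848+0.000000i ⇒ P_8 = -0.074848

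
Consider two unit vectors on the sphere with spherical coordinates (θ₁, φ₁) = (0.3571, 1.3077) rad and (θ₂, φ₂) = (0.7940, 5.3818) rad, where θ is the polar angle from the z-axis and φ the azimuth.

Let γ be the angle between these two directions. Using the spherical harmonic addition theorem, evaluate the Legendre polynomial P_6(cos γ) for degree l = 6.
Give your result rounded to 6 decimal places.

Addition theorem: P_6(cos γ) = (4π/13) Σ_m Y*_{lm}(Ω₁) Y_{lm}(Ω₂), m = −6…6:
  [-6]  conj(Y_{6,-6})(Ω₁) = (0.000007, 0.000881) ; Y_{6,-6}(Ω₂) = (0.040745, -0.048777) ; Δ = (0.000043, 0.000036)
  [-5]  conj(Y_{6,-5})(Ω₁) = (0.007918, 0.002067) ; Y_{6,-5}(Ω₂) = (-0.044152, -0.211857) ; Δ = (0.000088, -0.001769)
  [-4]  conj(Y_{6,-4})(Ω₁) = (0.022847, -0.040051) ; Y_{6,-4}(Ω₂) = (-0.363597, -0.181935) ; Δ = (-0.015594, 0.010406)
  [-3]  conj(Y_{6,-3})(Ω₁) = (-0.123162, -0.122207) ; Y_{6,-3}(Ω₂) = (-0.360878, 0.168766) ; Δ = (0.065071, 0.023316)
  [-2]  conj(Y_{6,-2})(Ω₁) = (-0.365731, 0.212422) ; Y_{6,-2}(Ω₂) = (-0.004700, 0.019897) ; Δ = (-0.002508, -0.008275)
  [-1]  conj(Y_{6,-1})(Ω₁) = (0.143653, 0.533351) ; Y_{6,-1}(Ω₂) = (-0.226638, -0.286414) ; Δ = (0.120202, -0.162022)
  [+0]  conj(Y_{6,0})(Ω₁) = (0.044132, -0.000000) ; Y_{6,0}(Ω₂) = (-0.130744, 0.000000) ; Δ = (-0.005770, 0.000000)
  [+1]  conj(Y_{6,1})(Ω₁) = (-0.143653, 0.533351) ; Y_{6,1}(Ω₂) = (0.226638, -0.286414) ; Δ = (0.120202, 0.162022)
  [+2]  conj(Y_{6,2})(Ω₁) = (-0.365731, -0.212422) ; Y_{6,2}(Ω₂) = (-0.004700, -0.019897) ; Δ = (-0.002508, 0.008275)
  [+3]  conj(Y_{6,3})(Ω₁) = (0.123162, -0.122207) ; Y_{6,3}(Ω₂) = (0.360878, 0.168766) ; Δ = (0.065071, -0.023316)
  [+4]  conj(Y_{6,4})(Ω₁) = (0.022847, 0.040051) ; Y_{6,4}(Ω₂) = (-0.363597, 0.181935) ; Δ = (-0.015594, -0.010406)
  [+5]  conj(Y_{6,5})(Ω₁) = (-0.007918, 0.002067) ; Y_{6,5}(Ω₂) = (0.044152, -0.211857) ; Δ = (0.000088, 0.001769)
  [+6]  conj(Y_{6,6})(Ω₁) = (0.000007, -0.000881) ; Y_{6,6}(Ω₂) = (0.040745, 0.048777) ; Δ = (0.000043, -0.000036)
Accumulated sum (0.328836, -0.000000); after 4π/(2l+1) scaling, (0.317867, -0.000000) ⇒ P_6 = 0.317867

0.317867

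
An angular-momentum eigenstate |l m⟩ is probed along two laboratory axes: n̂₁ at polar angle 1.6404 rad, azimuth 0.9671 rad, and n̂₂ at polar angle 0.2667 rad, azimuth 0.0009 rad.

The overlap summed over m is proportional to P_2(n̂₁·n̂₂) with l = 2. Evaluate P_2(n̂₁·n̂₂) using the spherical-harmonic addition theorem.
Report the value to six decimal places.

-0.489826

Term-by-term m-sum for l=2 (normalisation 4π/5 = 2.513274):
  m=-2: (-0.136640, 0.359301) × (0.026830, -0.000048) = (-0.003649, 0.009647)  (running Σ = (-0.003649, 0.009647))
  m=-1: (-0.030427, -0.044125) × (0.196406, -0.000177) = (-0.005984, -0.008661)  (running Σ = (-0.009633, 0.000986))
  m=0: (-0.310815, -0.000000) × (0.565063, 0.000000) = (-0.175630, -0.000000)  (running Σ = (-0.185263, 0.000986))
  m=1: (0.030427, -0.044125) × (-0.196406, -0.000177) = (-0.005984, 0.008661)  (running Σ = (-0.191247, 0.009647))
  m=2: (-0.136640, -0.359301) × (0.026830, 0.000048) = (-0.003649, -0.009647)  (running Σ = (-0.194895, 0.000000))
Σ over m = (-0.194895, 0.000000); ×(4π/5) → (-0.489826, 0.000000). Real part: -0.489826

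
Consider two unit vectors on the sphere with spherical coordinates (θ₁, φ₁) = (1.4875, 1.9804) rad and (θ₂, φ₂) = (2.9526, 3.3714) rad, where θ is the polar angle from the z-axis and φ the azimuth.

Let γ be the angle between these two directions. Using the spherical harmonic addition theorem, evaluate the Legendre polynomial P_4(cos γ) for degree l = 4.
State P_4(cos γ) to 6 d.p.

Addition theorem: P_4(cos γ) = (4π/9) Σ_m Y*_{lm}(Ω₁) Y_{lm}(Ω₂), m = −4…4:
  m=-4: Y*=(-0.029488, 0.435430)  Y=(0.000334, -0.000438)  product (0.000181, 0.000158)
  m=-3: Y*=(0.097092, -0.034562)  Y=(0.006290, -0.005185)  product (0.000431, -0.000721)
  m=-2: Y*=(0.215840, 0.230952)  Y=(0.060876, -0.030132)  product (0.020098, 0.007556)
  m=-1: Y*=(0.046106, -0.106196)  Y=(0.319004, -0.074628)  product (0.006783, -0.037318)
  m=+0: Y*=(0.295566, -0.000000)  Y=(0.701549, 0.000000)  product (0.207354, 0.000000)
  m=+1: Y*=(-0.046106, -0.106196)  Y=(-0.319004, -0.074628)  product (0.006783, 0.037318)
  m=+2: Y*=(0.215840, -0.230952)  Y=(0.060876, 0.030132)  product (0.020098, -0.007556)
  m=+3: Y*=(-0.097092, -0.034562)  Y=(-0.006290, -0.005185)  product (0.000431, 0.000721)
  m=+4: Y*=(-0.029488, -0.435430)  Y=(0.000334, 0.000438)  product (0.000181, -0.000158)
Σ over m = (0.262341, -0.000000); ×(4π/9) → (0.366298, -0.000000). Real part: 0.366298

0.366298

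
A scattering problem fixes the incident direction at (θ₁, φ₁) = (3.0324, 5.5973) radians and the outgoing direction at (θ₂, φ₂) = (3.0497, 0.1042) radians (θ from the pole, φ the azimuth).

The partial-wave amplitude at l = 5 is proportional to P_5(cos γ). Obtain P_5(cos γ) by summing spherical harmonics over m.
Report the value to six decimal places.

Addition theorem: P_5(cos γ) = (4π/11) Σ_m Y*_{lm}(Ω₁) Y_{lm}(Ω₂), m = −5…5:
  term(m=-5) = -0.000000+0.000000i   from Y*(Ω₁)=-0.000007+0.000002i, Y(Ω₂)=+0.000003-0.000002i
  term(m=-4) = -0.000000+0.000000i   from Y*(Ω₁)=+0.000190+0.000080i, Y(Ω₂)=-0.000095+0.000042i
  term(m=-3) = -0.000005-0.000005i   from Y*(Ω₁)=-0.001653-0.003123i, Y(Ω₂)=+0.002016-0.000651i
  term(m=-2) = -0.000010-0.001103i   from Y*(Ω₁)=-0.007770+0.038525i, Y(Ω₂)=-0.027455+0.005806i
  term(m=-1) = +0.043004-0.043409i   from Y*(Ω₁)=+0.207178-0.169563i, Y(Ω₂)=+0.226997-0.023739i
  term(m=+0) = +0.748961+0.000000i   from Y*(Ω₁)=-0.853750-0.000000i, Y(Ω₂)=-0.877260+0.000000i
  term(m=+1) = +0.043004+0.043409i   from Y*(Ω₁)=-0.207178-0.169563i, Y(Ω₂)=-0.226997-0.023739i
  term(m=+2) = -0.000010+0.001103i   from Y*(Ω₁)=-0.007770-0.038525i, Y(Ω₂)=-0.027455-0.005806i
  term(m=+3) = -0.000005+0.000005i   from Y*(Ω₁)=+0.001653-0.003123i, Y(Ω₂)=-0.002016-0.000651i
  term(m=+4) = -0.000000-0.000000i   from Y*(Ω₁)=+0.000190-0.000080i, Y(Ω₂)=-0.000095-0.000042i
  term(m=+5) = -0.000000-0.000000i   from Y*(Ω₁)=+0.000007+0.000002i, Y(Ω₂)=-0.000003-0.000002i
Accumulated sum +0.834937+0.000000i; after 4π/(2l+1) scaling, +0.953829+0.000000i ⇒ P_5 = 0.953829

0.953829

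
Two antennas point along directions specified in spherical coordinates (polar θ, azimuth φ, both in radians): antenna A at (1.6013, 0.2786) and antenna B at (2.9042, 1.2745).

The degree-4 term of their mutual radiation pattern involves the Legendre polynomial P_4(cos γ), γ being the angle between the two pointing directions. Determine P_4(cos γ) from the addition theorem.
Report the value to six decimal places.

Expand P_4 via completeness: Σ_{m} conj(Y_{4,m}) at Ω₁ times Y_{4,m} at Ω₂ —
  term(m=-4) = (-0.000398, 0.000446)   from Y*(Ω₁)=(0.194669, 0.396499), Y(Ω₂)=(0.000509, 0.001254)
  term(m=-3) = (-0.000596, -0.000092)   from Y*(Ω₁)=(-0.025564, -0.028280), Y(Ω₂)=(0.012284, -0.009973)
  term(m=-2) = (0.014091, 0.031468)   from Y*(Ω₁)=(-0.281812, -0.175585), Y(Ω₂)=(-0.086136, -0.057997)
  term(m=-1) = (-0.009171, 0.014155)   from Y*(Ω₁)=(0.041507, 0.011873), Y(Ω₂)=(-0.114070, 0.373655)
  term(m=+0) = (0.196062, 0.000000)   from Y*(Ω₁)=(0.314408, -0.000000), Y(Ω₂)=(0.623592, 0.000000)
  term(m=+1) = (-0.009171, -0.014155)   from Y*(Ω₁)=(-0.041507, 0.011873), Y(Ω₂)=(0.114070, 0.373655)
  term(m=+2) = (0.014091, -0.031468)   from Y*(Ω₁)=(-0.281812, 0.175585), Y(Ω₂)=(-0.086136, 0.057997)
  term(m=+3) = (-0.000596, 0.000092)   from Y*(Ω₁)=(0.025564, -0.028280), Y(Ω₂)=(-0.012284, -0.009973)
  term(m=+4) = (-0.000398, -0.000446)   from Y*(Ω₁)=(0.194669, -0.396499), Y(Ω₂)=(0.000509, -0.001254)
Accumulated sum (0.203913, -0.000000); after 4π/(2l+1) scaling, (0.284717, -0.000000) ⇒ P_4 = 0.284717

0.284717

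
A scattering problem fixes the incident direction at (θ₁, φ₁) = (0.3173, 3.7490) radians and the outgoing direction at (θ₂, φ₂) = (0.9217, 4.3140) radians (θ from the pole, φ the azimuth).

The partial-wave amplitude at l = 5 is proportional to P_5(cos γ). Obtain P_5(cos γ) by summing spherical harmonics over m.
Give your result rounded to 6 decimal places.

-0.413857

Expand P_5 via completeness: Σ_{m} conj(Y_{5,m}) at Ω₁ times Y_{5,m} at Ω₂ —
  term(m=-5) = -0.000194-0.000064i   from Y*(Ω₁)=+0.001365-0.000143i, Y(Ω₂)=-0.135899-0.060876i
  term(m=-4) = -0.003002-0.003644i   from Y*(Ω₁)=-0.010004+0.008633i, Y(Ω₂)=-0.008131+0.357214i
  term(m=-3) = -0.003711-0.029727i   from Y*(Ω₁)=+0.018622-0.072497i, Y(Ω₂)=+0.372327-0.146828i
  term(m=-2) = +0.007139-0.015133i   from Y*(Ω₁)=+0.093300+0.250927i, Y(Ω₂)=-0.043691-0.044697i
  term(m=-1) = -0.154608+0.098012i   from Y*(Ω₁)=-0.449111-0.312162i, Y(Ω₂)=+0.129838-0.308481i
  term(m=+0) = -0.053517+0.000000i   from Y*(Ω₁)=+0.349520-0.000000i, Y(Ω₂)=-0.153116+0.000000i
  term(m=+1) = -0.154608-0.098012i   from Y*(Ω₁)=+0.449111-0.312162i, Y(Ω₂)=-0.129838-0.308481i
  term(m=+2) = +0.007139+0.015133i   from Y*(Ω₁)=+0.093300-0.250927i, Y(Ω₂)=-0.043691+0.044697i
  term(m=+3) = -0.003711+0.029727i   from Y*(Ω₁)=-0.018622-0.072497i, Y(Ω₂)=-0.372327-0.146828i
  term(m=+4) = -0.003002+0.003644i   from Y*(Ω₁)=-0.010004-0.008633i, Y(Ω₂)=-0.008131-0.357214i
  term(m=+5) = -0.000194+0.000064i   from Y*(Ω₁)=-0.001365-0.000143i, Y(Ω₂)=+0.135899-0.060876i
Σ over m = -0.362271+0.000000i; ×(4π/11) → -0.413857+0.000000i. Real part: -0.413857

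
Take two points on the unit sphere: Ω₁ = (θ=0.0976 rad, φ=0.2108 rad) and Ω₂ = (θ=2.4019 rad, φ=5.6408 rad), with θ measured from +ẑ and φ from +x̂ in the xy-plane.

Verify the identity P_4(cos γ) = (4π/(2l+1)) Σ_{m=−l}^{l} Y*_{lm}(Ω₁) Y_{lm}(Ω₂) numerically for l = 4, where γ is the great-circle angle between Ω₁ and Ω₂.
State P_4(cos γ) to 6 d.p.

-0.417525

Expand P_4 via completeness: Σ_{m} conj(Y_{4,m}) at Ω₁ times Y_{4,m} at Ω₂ —
  m=-4: +0.000027+0.000030i × -0.076812+0.049457i = -0.000004-0.000001i  (running Σ = -0.000004-0.000001i)
  m=-3: +0.000930+0.000681i × +0.098787-0.265376i = +0.000273-0.000179i  (running Σ = +0.000269-0.000180i)
  m=-2: +0.017197+0.007713i × +0.120910+0.411134i = -0.001092+0.008003i  (running Σ = -0.000823+0.007823i)
  m=-1: +0.176478+0.037763i × -0.154558-0.115650i = -0.022909-0.026246i  (running Σ = -0.023731-0.018424i)
  m=0: +0.806439-0.000000i × -0.311949+0.000000i = -0.251568+0.000000i  (running Σ = -0.275299-0.018424i)
  m=1: -0.176478+0.037763i × +0.154558-0.115650i = -0.022909+0.026246i  (running Σ = -0.298208+0.007823i)
  m=2: +0.017197-0.007713i × +0.120910-0.411134i = -0.001092-0.008003i  (running Σ = -0.299300-0.000180i)
  m=3: -0.000930+0.000681i × -0.098787-0.265376i = +0.000273+0.000179i  (running Σ = -0.299027-0.000001i)
  m=4: +0.000027-0.000030i × -0.076812-0.049457i = -0.000004+0.000001i  (running Σ = -0.299031+0.000000i)
Total Σ_m = -0.299031+0.000000i. Multiply by 1.396263: -0.417525+0.000000i. P_4(cos γ) = -0.417525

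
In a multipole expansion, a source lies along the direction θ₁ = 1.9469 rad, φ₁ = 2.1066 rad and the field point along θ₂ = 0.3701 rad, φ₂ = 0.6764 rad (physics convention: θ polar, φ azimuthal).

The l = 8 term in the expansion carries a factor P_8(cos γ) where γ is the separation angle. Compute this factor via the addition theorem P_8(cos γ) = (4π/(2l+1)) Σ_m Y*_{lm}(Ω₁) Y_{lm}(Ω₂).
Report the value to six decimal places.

Expand P_8 via completeness: Σ_{m} conj(Y_{8,m}) at Ω₁ times Y_{8,m} at Ω₂ —
  term(m=-8) = 0.00002 - 0.00004j   from Y*(Ω₁)=-0.11928 - 0.26288j, Y(Ω₂)=0.00010 + 0.00012j
  term(m=-7) = 0.00059 + 0.00039j   from Y*(Ω₁)=0.26087 - 0.37401j, Y(Ω₂)=0.00003 + 0.00156j
  term(m=-6) = -0.00168 + 0.00189j   from Y*(Ω₁)=0.24879 + 0.01825j, Y(Ω₂)=-0.00617 + 0.00805j
  term(m=-5) = 0.00618 + 0.00730j   from Y*(Ω₁)=-0.09058 - 0.18165j, Y(Ω₂)=-0.04576 + 0.01122j
  term(m=-4) = -0.04519 + 0.02848j   from Y*(Ω₁)=0.18165 - 0.28189j, Y(Ω₂)=-0.14438 - 0.06726j
  term(m=-3) = 0.00812 + 0.01810j   from Y*(Ω₁)=-0.05216 - 0.00191j, Y(Ω₂)=-0.16822 - 0.34089j
  term(m=-2) = -0.18400 + 0.05315j   from Y*(Ω₁)=-0.16035 - 0.29409j, Y(Ω₂)=0.12366 - 0.55822j
  term(m=-1) = -0.00059 - 0.00417j   from Y*(Ω₁)=0.00641 - 0.01080j, Y(Ω₂)=0.26158 - 0.20998j
  term(m=+0) = 0.11847 + 0.00000j   from Y*(Ω₁)=-0.32911 + 0.00000j, Y(Ω₂)=-0.35997 + 0.00000j
  term(m=+1) = -0.00059 + 0.00417j   from Y*(Ω₁)=-0.00641 - 0.01080j, Y(Ω₂)=-0.26158 - 0.20998j
  term(m=+2) = -0.18400 - 0.05315j   from Y*(Ω₁)=-0.16035 + 0.29409j, Y(Ω₂)=0.12366 + 0.55822j
  term(m=+3) = 0.00812 - 0.01810j   from Y*(Ω₁)=0.05216 - 0.00191j, Y(Ω₂)=0.16822 - 0.34089j
  term(m=+4) = -0.04519 - 0.02848j   from Y*(Ω₁)=0.18165 + 0.28189j, Y(Ω₂)=-0.14438 + 0.06726j
  term(m=+5) = 0.00618 - 0.00730j   from Y*(Ω₁)=0.09058 - 0.18165j, Y(Ω₂)=0.04576 + 0.01122j
  term(m=+6) = -0.00168 - 0.00189j   from Y*(Ω₁)=0.24879 - 0.01825j, Y(Ω₂)=-0.00617 - 0.00805j
  term(m=+7) = 0.00059 - 0.00039j   from Y*(Ω₁)=-0.26087 - 0.37401j, Y(Ω₂)=-0.00003 + 0.00156j
  term(m=+8) = 0.00002 + 0.00004j   from Y*(Ω₁)=-0.11928 + 0.26288j, Y(Ω₂)=0.00010 - 0.00012j
Total Σ_m = -0.31461 - 0.00000j. Multiply by 0.739198: -0.23256 - 0.00000j. P_8(cos γ) = -0.232562

-0.232562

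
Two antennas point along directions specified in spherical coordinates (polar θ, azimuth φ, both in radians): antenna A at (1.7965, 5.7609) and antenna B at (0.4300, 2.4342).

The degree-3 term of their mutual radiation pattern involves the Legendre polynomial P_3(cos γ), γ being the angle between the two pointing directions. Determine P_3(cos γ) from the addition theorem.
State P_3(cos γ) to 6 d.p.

Summing Y*_{l m}(θ₁,φ₁)·Y_{l m}(θ₂,φ₂) over m ∈ [−3, 3]; prefactor 4π/(2·3+1) = 1.795196:
  term(m=-3) = (-0.009921, -0.006155)   from Y*(Ω₁)=(0.001522, -0.386273), Y(Ω₂)=(0.015834, -0.025746)
  term(m=-2) = (-0.032697, -0.012690)   from Y*(Ω₁)=(-0.109123, 0.187865), Y(Ω₂)=(0.025083, 0.159473)
  term(m=-1) = (0.097897, 0.018331)   from Y*(Ω₁)=(-0.204629, 0.117785), Y(Ω₂)=(-0.320619, -0.274131)
  term(m=+0) = (0.088102, 0.000000)   from Y*(Ω₁)=(0.229629, -0.000000), Y(Ω₂)=(0.383672, 0.000000)
  term(m=+1) = (0.097897, -0.018331)   from Y*(Ω₁)=(0.204629, 0.117785), Y(Ω₂)=(0.320619, -0.274131)
  term(m=+2) = (-0.032697, 0.012690)   from Y*(Ω₁)=(-0.109123, -0.187865), Y(Ω₂)=(0.025083, -0.159473)
  term(m=+3) = (-0.009921, 0.006155)   from Y*(Ω₁)=(-0.001522, -0.386273), Y(Ω₂)=(-0.015834, -0.025746)
Accumulated sum (0.198660, 0.000000); after 4π/(2l+1) scaling, (0.356634, 0.000000) ⇒ P_3 = 0.356634

0.356634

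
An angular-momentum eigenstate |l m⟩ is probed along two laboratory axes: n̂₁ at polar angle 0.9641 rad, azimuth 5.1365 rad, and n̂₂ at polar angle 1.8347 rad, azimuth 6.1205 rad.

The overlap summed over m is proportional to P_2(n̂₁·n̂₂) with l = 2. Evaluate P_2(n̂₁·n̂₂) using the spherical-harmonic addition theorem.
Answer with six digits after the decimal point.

-0.373496

Term-by-term m-sum for l=2 (normalisation 4π/5 = 2.513274):
  term(m=-2) = -0.03631 - 0.08654j   from Y*(Ω₁)=-0.17241 - 0.19556j, Y(Ω₂)=0.34110 + 0.11507j
  term(m=-1) = -0.03898 + 0.05862j   from Y*(Ω₁)=0.14891 - 0.32981j, Y(Ω₂)=-0.19197 - 0.03151j
  term(m=+0) = 0.00196 + 0.00000j   from Y*(Ω₁)=-0.00781 + 0.00000j, Y(Ω₂)=-0.25101 + 0.00000j
  term(m=+1) = -0.03898 - 0.05862j   from Y*(Ω₁)=-0.14891 - 0.32981j, Y(Ω₂)=0.19197 - 0.03151j
  term(m=+2) = -0.03631 + 0.08654j   from Y*(Ω₁)=-0.17241 + 0.19556j, Y(Ω₂)=0.34110 - 0.11507j
Accumulated sum -0.14861 + 0.00000j; after 4π/(2l+1) scaling, -0.37350 + 0.00000j ⇒ P_2 = -0.373496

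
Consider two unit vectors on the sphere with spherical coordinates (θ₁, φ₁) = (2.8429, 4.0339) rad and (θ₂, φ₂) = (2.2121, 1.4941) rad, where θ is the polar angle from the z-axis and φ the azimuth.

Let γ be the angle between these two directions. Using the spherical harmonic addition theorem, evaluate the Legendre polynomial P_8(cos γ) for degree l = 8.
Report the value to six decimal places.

Summing Y*_{l m}(θ₁,φ₁)·Y_{l m}(θ₂,φ₂) over m ∈ [−8, 8]; prefactor 4π/(2·8+1) = 0.739198:
  m=-8: 0.00002 + 0.00002j × 0.07164 + 0.05045j = 0.00000 + 0.00000j  (running Σ = 0.00000 + 0.00000j)
  m=-7: 0.00038 - 0.00001j × 0.13383 - 0.22485j = 0.00005 - 0.00009j  (running Σ = 0.00005 - 0.00008j)
  m=-6: 0.00186 - 0.00249j × -0.39004 - 0.19333j = -0.00121 + 0.00061j  (running Σ = -0.00116 + 0.00053j)
  m=-5: -0.00456 - 0.01778j × -0.14242 + 0.35300j = 0.00692 + 0.00092j  (running Σ = 0.00577 + 0.00145j)
  m=-4: -0.07267 - 0.03312j × 0.00272 + 0.00086j = -0.00017 - 0.00015j  (running Σ = 0.00560 + 0.00130j)
  m=-3: -0.22420 + 0.11239j × -0.08032 + 0.34288j = -0.02053 - 0.08590j  (running Σ = -0.01493 - 0.08460j)
  m=-2: -0.11149 + 0.51345j × 0.19458 + 0.03008j = -0.03714 + 0.09655j  (running Σ = -0.05207 + 0.01195j)
  m=-1: 0.35919 + 0.44555j × -0.02082 + 0.27088j = -0.12817 + 0.08802j  (running Σ = -0.18024 + 0.09997j)
  m=0: -0.07996 + 0.00000j × 0.24195 + 0.00000j = -0.01935 + 0.00000j  (running Σ = -0.19958 + 0.09997j)
  m=1: -0.35919 + 0.44555j × 0.02082 + 0.27088j = -0.12817 - 0.08802j  (running Σ = -0.32775 + 0.01195j)
  m=2: -0.11149 - 0.51345j × 0.19458 - 0.03008j = -0.03714 - 0.09655j  (running Σ = -0.36489 - 0.08460j)
  m=3: 0.22420 + 0.11239j × 0.08032 + 0.34288j = -0.02053 + 0.08590j  (running Σ = -0.38542 + 0.00130j)
  m=4: -0.07267 + 0.03312j × 0.00272 - 0.00086j = -0.00017 + 0.00015j  (running Σ = -0.38559 + 0.00145j)
  m=5: 0.00456 - 0.01778j × 0.14242 + 0.35300j = 0.00692 - 0.00092j  (running Σ = -0.37866 + 0.00053j)
  m=6: 0.00186 + 0.00249j × -0.39004 + 0.19333j = -0.00121 - 0.00061j  (running Σ = -0.37987 - 0.00008j)
  m=7: -0.00038 - 0.00001j × -0.13383 - 0.22485j = 0.00005 + 0.00009j  (running Σ = -0.37982 + 0.00000j)
  m=8: 0.00002 - 0.00002j × 0.07164 - 0.05045j = 0.00000 - 0.00000j  (running Σ = -0.37982 - 0.00000j)
Σ over m = -0.37982 - 0.00000j; ×(4π/17) → -0.28076 - 0.00000j. Real part: -0.280764

-0.280764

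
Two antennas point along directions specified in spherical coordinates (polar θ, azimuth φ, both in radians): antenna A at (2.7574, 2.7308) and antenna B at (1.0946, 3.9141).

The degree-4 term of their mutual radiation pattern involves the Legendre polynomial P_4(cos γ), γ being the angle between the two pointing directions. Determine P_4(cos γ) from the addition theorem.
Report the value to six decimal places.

0.074515

Addition theorem: P_4(cos γ) = (4π/9) Σ_m Y*_{lm}(Ω₁) Y_{lm}(Ω₂), m = −4…4:
  [-4]  conj(Y_{4,-4})(Ω₁) = (-0.000632, -0.008711) ; Y_{4,-4}(Ω₂) = (-0.275725, -0.014230) ; Δ = (0.000050, 0.002411)
  [-3]  conj(Y_{4,-3})(Ω₁) = (0.020286, -0.057636) ; Y_{4,-3}(Ω₂) = (0.273584, 0.295607) ; Δ = (0.022587, -0.009772)
  [-2]  conj(Y_{4,-2})(Ω₁) = (0.160564, -0.172626) ; Y_{4,-2}(Ω₂) = (0.003208, -0.124391) ; Δ = (-0.020958, -0.020526)
  [-1]  conj(Y_{4,-1})(Ω₁) = (0.454651, -0.198034) ; Y_{4,-1}(Ω₂) = (0.211060, -0.205687) ; Δ = (0.055225, -0.135313)
  [+0]  conj(Y_{4,0})(Ω₁) = (0.324912, -0.000000) ; Y_{4,0}(Ω₂) = (-0.186027, 0.000000) ; Δ = (-0.060442, 0.000000)
  [+1]  conj(Y_{4,1})(Ω₁) = (-0.454651, -0.198034) ; Y_{4,1}(Ω₂) = (-0.211060, -0.205687) ; Δ = (0.055225, 0.135313)
  [+2]  conj(Y_{4,2})(Ω₁) = (0.160564, 0.172626) ; Y_{4,2}(Ω₂) = (0.003208, 0.124391) ; Δ = (-0.020958, 0.020526)
  [+3]  conj(Y_{4,3})(Ω₁) = (-0.020286, -0.057636) ; Y_{4,3}(Ω₂) = (-0.273584, 0.295607) ; Δ = (0.022587, 0.009772)
  [+4]  conj(Y_{4,4})(Ω₁) = (-0.000632, 0.008711) ; Y_{4,4}(Ω₂) = (-0.275725, 0.014230) ; Δ = (0.000050, -0.002411)
Total Σ_m = (0.053367, 0.000000). Multiply by 1.396263: (0.074515, 0.000000). P_4(cos γ) = 0.074515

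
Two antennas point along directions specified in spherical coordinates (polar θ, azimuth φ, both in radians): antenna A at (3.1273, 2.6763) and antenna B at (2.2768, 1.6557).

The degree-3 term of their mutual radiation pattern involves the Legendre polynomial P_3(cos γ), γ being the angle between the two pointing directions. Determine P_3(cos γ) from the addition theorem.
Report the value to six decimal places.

Term-by-term m-sum for l=3 (normalisation 4π/7 = 1.795196):
  m=-3: (-0.000000, 0.000001) × (0.046323, 0.177915) = (-0.000000, 0.000000)  (running Σ = (-0.000000, 0.000000))
  m=-2: (-0.000125, 0.000167) × (0.378431, -0.064885) = (-0.000036, 0.000071)  (running Σ = (-0.000037, 0.000071))
  m=-1: (-0.016507, 0.008288) × (-0.023038, -0.270696) = (0.002624, 0.004278)  (running Σ = (0.002587, 0.004349))
  m=0: (-0.745895, -0.000000) × (0.216768, 0.000000) = (-0.161686, -0.000000)  (running Σ = (-0.159099, 0.004349))
  m=1: (0.016507, 0.008288) × (0.023038, -0.270696) = (0.002624, -0.004278)  (running Σ = (-0.156475, 0.000071))
  m=2: (-0.000125, -0.000167) × (0.378431, 0.064885) = (-0.000036, -0.000071)  (running Σ = (-0.156512, 0.000000))
  m=3: (0.000000, 0.000001) × (-0.046323, 0.177915) = (-0.000000, -0.000000)  (running Σ = (-0.156512, 0.000000))
Total Σ_m = (-0.156512, 0.000000). Multiply by 1.795196: (-0.280969, 0.000000). P_3(cos γ) = -0.280969

-0.280969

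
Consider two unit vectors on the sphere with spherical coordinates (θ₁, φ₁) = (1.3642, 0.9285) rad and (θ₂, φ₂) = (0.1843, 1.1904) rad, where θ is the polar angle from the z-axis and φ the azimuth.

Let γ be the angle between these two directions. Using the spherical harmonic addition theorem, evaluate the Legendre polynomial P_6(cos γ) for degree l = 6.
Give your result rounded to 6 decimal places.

Addition theorem: P_6(cos γ) = (4π/13) Σ_m Y*_{lm}(Ω₁) Y_{lm}(Ω₂), m = −6…6:
  m=-6: Y*=(0.321419, -0.277493)  Y=(0.000012, -0.000014)  product (-0.000000, -0.000008)
  m=-5: Y*=(-0.021529, -0.307543)  Y=(0.000322, 0.000111)  product (0.000027, -0.000101)
  m=-4: Y*=(0.147822, 0.095252)  Y=(0.000191, 0.003871)  product (-0.000341, 0.000590)
  m=-3: Y*=(0.297901, -0.110804)  Y=(-0.027340, 0.012526)  product (-0.006757, 0.006761)
  m=-2: Y*=(-0.026514, 0.090095)  Y=(-0.114281, -0.108791)  product (0.012832, -0.007412)
  m=-1: Y*=(0.188085, 0.251410)  Y=(0.188164, -0.470559)  product (0.153694, -0.041199)
  m=+0: Y*=(-0.071344, -0.000000)  Y=(0.684992, 0.000000)  product (-0.048870, -0.000000)
  m=+1: Y*=(-0.188085, 0.251410)  Y=(-0.188164, -0.470559)  product (0.153694, 0.041199)
  m=+2: Y*=(-0.026514, -0.090095)  Y=(-0.114281, 0.108791)  product (0.012832, 0.007412)
  m=+3: Y*=(-0.297901, -0.110804)  Y=(0.027340, 0.012526)  product (-0.006757, -0.006761)
  m=+4: Y*=(0.147822, -0.095252)  Y=(0.000191, -0.003871)  product (-0.000341, -0.000590)
  m=+5: Y*=(0.021529, -0.307543)  Y=(-0.000322, 0.000111)  product (0.000027, 0.000101)
  m=+6: Y*=(0.321419, 0.277493)  Y=(0.000012, 0.000014)  product (-0.000000, 0.000008)
Accumulated sum (0.270041, 0.000000); after 4π/(2l+1) scaling, (0.261033, 0.000000) ⇒ P_6 = 0.261033

0.261033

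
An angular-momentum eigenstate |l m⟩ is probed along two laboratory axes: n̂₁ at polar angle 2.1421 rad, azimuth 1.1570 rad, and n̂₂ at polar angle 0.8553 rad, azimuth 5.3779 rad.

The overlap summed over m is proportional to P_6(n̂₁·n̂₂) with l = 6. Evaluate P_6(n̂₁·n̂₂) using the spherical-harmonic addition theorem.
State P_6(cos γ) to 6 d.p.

Term-by-term m-sum for l=6 (normalisation 4π/13 = 0.966644):
  [-6]  conj(Y_{6,-6})(Ω₁) = +0.135341+0.104782i ; Y_{6,-6}(Ω₂) = +0.058845-0.067184i ; Δ = +0.015004-0.002927i
  [-5]  conj(Y_{6,-5})(Ω₁) = -0.334810+0.182120i ; Y_{6,-5}(Ω₂) = -0.049716-0.264256i ; Δ = +0.064772+0.079421i
  [-4]  conj(Y_{6,-4})(Ω₁) = -0.033372-0.394518i ; Y_{6,-4}(Ω₂) = -0.383534-0.199452i ; Δ = -0.065888+0.157967i
  [-3]  conj(Y_{6,-3})(Ω₁) = +0.042905+0.014668i ; Y_{6,-3}(Ω₂) = -0.290079+0.131542i ; Δ = -0.014375+0.001389i
  [-2]  conj(Y_{6,-2})(Ω₁) = +0.224840-0.244662i ; Y_{6,-2}(Ω₂) = +0.027976-0.114432i ; Δ = -0.021707-0.032574i
  [-1]  conj(Y_{6,-1})(Ω₁) = +0.071614+0.163073i ; Y_{6,-1}(Ω₂) = -0.226559-0.288620i ; Δ = +0.030841-0.057615i
  [+0]  conj(Y_{6,0})(Ω₁) = +0.288944-0.000000i ; Y_{6,0}(Ω₂) = +0.016548+0.000000i ; Δ = +0.004781+0.000000i
  [+1]  conj(Y_{6,1})(Ω₁) = -0.071614+0.163073i ; Y_{6,1}(Ω₂) = +0.226559-0.288620i ; Δ = +0.030841+0.057615i
  [+2]  conj(Y_{6,2})(Ω₁) = +0.224840+0.244662i ; Y_{6,2}(Ω₂) = +0.027976+0.114432i ; Δ = -0.021707+0.032574i
  [+3]  conj(Y_{6,3})(Ω₁) = -0.042905+0.014668i ; Y_{6,3}(Ω₂) = +0.290079+0.131542i ; Δ = -0.014375-0.001389i
  [+4]  conj(Y_{6,4})(Ω₁) = -0.033372+0.394518i ; Y_{6,4}(Ω₂) = -0.383534+0.199452i ; Δ = -0.065888-0.157967i
  [+5]  conj(Y_{6,5})(Ω₁) = +0.334810+0.182120i ; Y_{6,5}(Ω₂) = +0.049716-0.264256i ; Δ = +0.064772-0.079421i
  [+6]  conj(Y_{6,6})(Ω₁) = +0.135341-0.104782i ; Y_{6,6}(Ω₂) = +0.058845+0.067184i ; Δ = +0.015004+0.002927i
Total Σ_m = +0.022075+0.000000i. Multiply by 0.966644: +0.021339+0.000000i. P_6(cos γ) = 0.021339

0.021339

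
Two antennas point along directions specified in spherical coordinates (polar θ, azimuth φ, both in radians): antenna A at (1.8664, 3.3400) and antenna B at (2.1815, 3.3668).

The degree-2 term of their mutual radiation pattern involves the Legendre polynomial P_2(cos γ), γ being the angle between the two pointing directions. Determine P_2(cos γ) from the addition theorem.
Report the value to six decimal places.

0.855130

Addition theorem: P_2(cos γ) = (4π/5) Σ_m Y*_{lm}(Ω₁) Y_{lm}(Ω₂), m = −2…2:
  [-2]  conj(Y_{2,-2})(Ω₁) = +0.326025+0.136619i ; Y_{2,-2}(Ω₂) = +0.233396-0.112863i ; Δ = +0.091512-0.004910i
  [-1]  conj(Y_{2,-1})(Ω₁) = +0.211072+0.042436i ; Y_{2,-1}(Ω₂) = +0.353771-0.081047i ; Δ = +0.078110-0.002094i
  [+0]  conj(Y_{2,0})(Ω₁) = -0.235094-0.000000i ; Y_{2,0}(Ω₂) = -0.004253+0.000000i ; Δ = +0.001000+0.000000i
  [+1]  conj(Y_{2,1})(Ω₁) = -0.211072+0.042436i ; Y_{2,1}(Ω₂) = -0.353771-0.081047i ; Δ = +0.078110+0.002094i
  [+2]  conj(Y_{2,2})(Ω₁) = +0.326025-0.136619i ; Y_{2,2}(Ω₂) = +0.233396+0.112863i ; Δ = +0.091512+0.004910i
Σ over m = +0.340245+0.000000i; ×(4π/5) → +0.855130+0.000000i. Real part: 0.855130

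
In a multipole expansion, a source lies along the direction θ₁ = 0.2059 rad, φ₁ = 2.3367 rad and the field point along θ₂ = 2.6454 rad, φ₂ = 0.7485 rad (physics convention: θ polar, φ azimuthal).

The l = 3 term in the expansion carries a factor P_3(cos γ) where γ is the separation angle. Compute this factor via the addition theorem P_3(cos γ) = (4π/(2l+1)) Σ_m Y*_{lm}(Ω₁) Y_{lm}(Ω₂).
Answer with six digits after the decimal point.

Addition theorem: P_3(cos γ) = (4π/7) Σ_m Y*_{lm}(Ω₁) Y_{lm}(Ω₂), m = −3…3:
  m=-3: Y*=0.00266 + 0.00237j  Y=-0.02812 - 0.03516j  product 0.00001 - 0.00016j
  m=-2: Y*=-0.00163 - 0.04178j  Y=-0.01502 + 0.20315j  product 0.00851 + 0.00030j
  m=-1: Y*=-0.17363 + 0.18054j  Y=0.32318 - 0.30017j  product -0.00192 + 0.11047j
  m=+0: Y*=0.65424 + 0.00000j  Y=-0.28444 + 0.00000j  product -0.18609 + 0.00000j
  m=+1: Y*=0.17363 + 0.18054j  Y=-0.32318 - 0.30017j  product -0.00192 - 0.11047j
  m=+2: Y*=-0.00163 + 0.04178j  Y=-0.01502 - 0.20315j  product 0.00851 - 0.00030j
  m=+3: Y*=-0.00266 + 0.00237j  Y=0.02812 - 0.03516j  product 0.00001 + 0.00016j
Σ over m = -0.17289 + 0.00000j; ×(4π/7) → -0.31038 + 0.00000j. Real part: -0.310380

-0.310380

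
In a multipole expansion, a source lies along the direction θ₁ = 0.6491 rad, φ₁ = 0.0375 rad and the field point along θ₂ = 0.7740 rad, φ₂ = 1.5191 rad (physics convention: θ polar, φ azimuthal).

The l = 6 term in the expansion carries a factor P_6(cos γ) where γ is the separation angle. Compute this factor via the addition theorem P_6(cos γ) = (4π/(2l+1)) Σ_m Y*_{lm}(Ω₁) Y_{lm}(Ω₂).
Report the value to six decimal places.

Addition theorem: P_6(cos γ) = (4π/13) Σ_m Y*_{lm}(Ω₁) Y_{lm}(Ω₂), m = −6…6:
  [-6]  conj(Y_{6,-6})(Ω₁) = 0.02297 + 0.00526j ; Y_{6,-6}(Ω₂) = -0.05366 - 0.01720j ; Δ = -0.00114 - 0.00068j
  [-5]  conj(Y_{6,-5})(Ω₁) = 0.10570 + 0.02005j ; Y_{6,-5}(Ω₂) = 0.05105 - 0.19307j ; Δ = 0.00927 - 0.01938j
  [-4]  conj(Y_{6,-4})(Ω₁) = 0.28168 + 0.04257j ; Y_{6,-4}(Ω₂) = 0.38557 + 0.08089j ; Δ = 0.10516 + 0.03920j
  [-3]  conj(Y_{6,-3})(Ω₁) = 0.45335 + 0.05122j ; Y_{6,-3}(Ω₂) = -0.06452 + 0.41267j ; Δ = -0.05039 + 0.18378j
  [-2]  conj(Y_{6,-2})(Ω₁) = 0.34026 + 0.02557j ; Y_{6,-2}(Ω₂) = -0.06731 - 0.00698j ; Δ = -0.02272 - 0.00410j
  [-1]  conj(Y_{6,-1})(Ω₁) = -0.14831 - 0.00556j ; Y_{6,-1}(Ω₂) = -0.01821 + 0.35199j ; Δ = 0.00466 - 0.05210j
  [+0]  conj(Y_{6,0})(Ω₁) = -0.39335 + 0.00000j ; Y_{6,0}(Ω₂) = -0.17732 + 0.00000j ; Δ = 0.06975 + 0.00000j
  [+1]  conj(Y_{6,1})(Ω₁) = 0.14831 - 0.00556j ; Y_{6,1}(Ω₂) = 0.01821 + 0.35199j ; Δ = 0.00466 + 0.05210j
  [+2]  conj(Y_{6,2})(Ω₁) = 0.34026 - 0.02557j ; Y_{6,2}(Ω₂) = -0.06731 + 0.00698j ; Δ = -0.02272 + 0.00410j
  [+3]  conj(Y_{6,3})(Ω₁) = -0.45335 + 0.05122j ; Y_{6,3}(Ω₂) = 0.06452 + 0.41267j ; Δ = -0.05039 - 0.18378j
  [+4]  conj(Y_{6,4})(Ω₁) = 0.28168 - 0.04257j ; Y_{6,4}(Ω₂) = 0.38557 - 0.08089j ; Δ = 0.10516 - 0.03920j
  [+5]  conj(Y_{6,5})(Ω₁) = -0.10570 + 0.02005j ; Y_{6,5}(Ω₂) = -0.05105 - 0.19307j ; Δ = 0.00927 + 0.01938j
  [+6]  conj(Y_{6,6})(Ω₁) = 0.02297 - 0.00526j ; Y_{6,6}(Ω₂) = -0.05366 + 0.01720j ; Δ = -0.00114 + 0.00068j
Total Σ_m = 0.15943 - 0.00000j. Multiply by 0.966644: 0.15411 - 0.00000j. P_6(cos γ) = 0.154111

0.154111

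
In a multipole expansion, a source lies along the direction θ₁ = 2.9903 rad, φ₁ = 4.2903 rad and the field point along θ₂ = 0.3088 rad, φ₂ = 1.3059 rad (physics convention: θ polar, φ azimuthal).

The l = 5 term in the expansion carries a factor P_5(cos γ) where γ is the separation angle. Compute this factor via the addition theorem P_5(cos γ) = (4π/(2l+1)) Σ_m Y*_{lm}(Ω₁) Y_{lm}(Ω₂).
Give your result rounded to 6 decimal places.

-0.814494

Term-by-term m-sum for l=5 (normalisation 4π/11 = 1.142397):
  [-5]  conj(Y_{5,-5})(Ω₁) = -0.000031+0.000019i ; Y_{5,-5}(Ω₂) = +0.001167-0.000293i ; Δ = -0.000000+0.000000i
  [-4]  conj(Y_{5,-4})(Ω₁) = +0.000088+0.000744i ; Y_{5,-4}(Ω₂) = +0.005836+0.010404i ; Δ = -0.000007+0.000005i
  [-3]  conj(Y_{5,-3})(Ω₁) = +0.008808+0.002768i ; Y_{5,-3}(Ω₂) = -0.049681+0.048766i ; Δ = -0.000573+0.000292i
  [-2]  conj(Y_{5,-2})(Ω₁) = +0.048844-0.054952i ; Y_{5,-2}(Ω₂) = -0.221718-0.129847i ; Δ = -0.017965+0.005842i
  [-1]  conj(Y_{5,-1})(Ω₁) = -0.145839-0.324750i ; Y_{5,-1}(Ω₂) = +0.142531-0.525420i ; Δ = -0.191417+0.030340i
  [+0]  conj(Y_{5,0})(Ω₁) = -0.781605-0.000000i ; Y_{5,0}(Ω₂) = +0.374928+0.000000i ; Δ = -0.293046-0.000000i
  [+1]  conj(Y_{5,1})(Ω₁) = +0.145839-0.324750i ; Y_{5,1}(Ω₂) = -0.142531-0.525420i ; Δ = -0.191417-0.030340i
  [+2]  conj(Y_{5,2})(Ω₁) = +0.048844+0.054952i ; Y_{5,2}(Ω₂) = -0.221718+0.129847i ; Δ = -0.017965-0.005842i
  [+3]  conj(Y_{5,3})(Ω₁) = -0.008808+0.002768i ; Y_{5,3}(Ω₂) = +0.049681+0.048766i ; Δ = -0.000573-0.000292i
  [+4]  conj(Y_{5,4})(Ω₁) = +0.000088-0.000744i ; Y_{5,4}(Ω₂) = +0.005836-0.010404i ; Δ = -0.000007-0.000005i
  [+5]  conj(Y_{5,5})(Ω₁) = +0.000031+0.000019i ; Y_{5,5}(Ω₂) = -0.001167-0.000293i ; Δ = -0.000000-0.000000i
Σ over m = -0.712969+0.000000i; ×(4π/11) → -0.814494+0.000000i. Real part: -0.814494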